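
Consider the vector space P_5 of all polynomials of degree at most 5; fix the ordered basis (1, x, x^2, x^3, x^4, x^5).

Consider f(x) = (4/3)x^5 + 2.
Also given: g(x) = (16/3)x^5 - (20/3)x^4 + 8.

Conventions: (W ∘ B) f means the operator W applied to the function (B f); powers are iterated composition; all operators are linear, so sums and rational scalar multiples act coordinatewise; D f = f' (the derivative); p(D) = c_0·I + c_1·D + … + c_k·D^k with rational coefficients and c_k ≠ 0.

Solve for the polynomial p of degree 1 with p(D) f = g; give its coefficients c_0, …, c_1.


c_0 = 4, c_1 = -1

D^0 f = (4/3)x^5 + 2
D^1 f = (20/3)x^4
matching coefficients of g against c_0 f + c_1 Df + … from the top degree down determines the c_i
solution: c_0 = 4, c_1 = -1


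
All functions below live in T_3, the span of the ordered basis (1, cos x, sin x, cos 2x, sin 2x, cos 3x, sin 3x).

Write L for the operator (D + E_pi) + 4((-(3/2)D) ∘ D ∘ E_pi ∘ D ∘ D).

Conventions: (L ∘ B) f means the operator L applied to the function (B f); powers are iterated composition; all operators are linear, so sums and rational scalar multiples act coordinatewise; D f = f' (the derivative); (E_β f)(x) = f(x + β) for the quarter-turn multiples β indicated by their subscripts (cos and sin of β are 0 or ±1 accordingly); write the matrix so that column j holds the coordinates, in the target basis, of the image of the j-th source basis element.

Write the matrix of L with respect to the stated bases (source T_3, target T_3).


image of 1: 1
image of cos x: 5cos x - sin x
image of sin x: cos x + 5sin x
image of cos 2x: -95cos 2x - 2sin 2x
image of sin 2x: 2cos 2x - 95sin 2x
image of cos 3x: 485cos 3x - 3sin 3x
image of sin 3x: 3cos 3x + 485sin 3x
each image's coordinates form column j of the matrix

the matrix is [[1, 0, 0, 0, 0, 0, 0]; [0, 5, 1, 0, 0, 0, 0]; [0, -1, 5, 0, 0, 0, 0]; [0, 0, 0, -95, 2, 0, 0]; [0, 0, 0, -2, -95, 0, 0]; [0, 0, 0, 0, 0, 485, 3]; [0, 0, 0, 0, 0, -3, 485]] (rows listed top to bottom)


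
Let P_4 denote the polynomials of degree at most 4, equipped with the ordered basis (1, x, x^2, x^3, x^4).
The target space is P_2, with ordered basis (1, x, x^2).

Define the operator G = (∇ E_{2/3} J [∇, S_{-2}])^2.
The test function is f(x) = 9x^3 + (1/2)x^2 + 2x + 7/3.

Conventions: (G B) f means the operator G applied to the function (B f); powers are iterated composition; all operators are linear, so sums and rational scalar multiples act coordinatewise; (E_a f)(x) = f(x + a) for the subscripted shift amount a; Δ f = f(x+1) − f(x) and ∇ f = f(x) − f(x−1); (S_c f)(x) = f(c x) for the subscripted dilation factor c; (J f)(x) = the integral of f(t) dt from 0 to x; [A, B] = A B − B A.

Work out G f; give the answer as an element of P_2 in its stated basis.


S_{-2} f = -72x^3 + 2x^2 - 4x + 7/3
∇ S_{-2} f = -216x^2 + 220x - 78
∇ f = 27x^2 - 26x + 21/2
S_{-2} ∇ f = 108x^2 + 52x + 21/2
[∇, S_{-2}] f = -324x^2 + 168x - 177/2
J [∇, S_{-2}] f = -108x^3 + 84x^2 - (177/2)x
E_{2/3} J [∇, S_{-2}] f = -108x^3 - 132x^2 - (241/2)x - 161/3
∇ E_{2/3} J [∇, S_{-2}] f = -324x^2 + 60x - 193/2
S_{-2} (∇ E_{2/3} J [∇, S_{-2}]) f = -1296x^2 - 120x - 193/2
∇ S_{-2} (∇ E_{2/3} J [∇, S_{-2}]) f = -2592x + 1176
∇ (∇ E_{2/3} J [∇, S_{-2}]) f = -648x + 384
S_{-2} ∇ (∇ E_{2/3} J [∇, S_{-2}]) f = 1296x + 384
[∇, S_{-2}] (∇ E_{2/3} J [∇, S_{-2}]) f = -3888x + 792
J [∇, S_{-2}] (∇ E_{2/3} J [∇, S_{-2}]) f = -1944x^2 + 792x
E_{2/3} J [∇, S_{-2}] (∇ E_{2/3} J [∇, S_{-2}]) f = -1944x^2 - 1800x - 336
∇ E_{2/3} J [∇, S_{-2}] (∇ E_{2/3} J [∇, S_{-2}]) f = -3888x + 144

g(x) = -3888x + 144


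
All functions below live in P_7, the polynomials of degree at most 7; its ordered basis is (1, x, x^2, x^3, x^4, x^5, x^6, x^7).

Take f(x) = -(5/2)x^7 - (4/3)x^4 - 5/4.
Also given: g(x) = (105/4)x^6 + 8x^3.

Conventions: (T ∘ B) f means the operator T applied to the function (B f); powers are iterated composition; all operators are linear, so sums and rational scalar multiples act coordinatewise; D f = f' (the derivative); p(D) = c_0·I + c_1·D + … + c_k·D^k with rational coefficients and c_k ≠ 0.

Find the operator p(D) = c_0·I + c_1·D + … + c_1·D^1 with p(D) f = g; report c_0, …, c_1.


D^0 f = -(5/2)x^7 - (4/3)x^4 - 5/4
D^1 f = -(35/2)x^6 - (16/3)x^3
matching coefficients of g against c_0 f + c_1 Df + … from the top degree down determines the c_i
solution: c_0 = 0, c_1 = -3/2

p(D) = -(3/2)·D, i.e. c_0 = 0, c_1 = -3/2


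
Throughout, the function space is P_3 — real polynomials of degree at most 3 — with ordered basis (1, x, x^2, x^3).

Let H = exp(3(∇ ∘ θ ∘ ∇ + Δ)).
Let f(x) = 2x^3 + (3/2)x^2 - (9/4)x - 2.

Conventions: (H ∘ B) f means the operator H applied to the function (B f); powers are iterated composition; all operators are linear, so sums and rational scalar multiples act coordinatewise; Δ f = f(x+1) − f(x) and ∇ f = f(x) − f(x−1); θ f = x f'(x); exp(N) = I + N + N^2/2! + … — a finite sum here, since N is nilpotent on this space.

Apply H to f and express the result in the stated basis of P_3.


order-1 term: 18x^2 + 99x - 165/4
order-2 term: 54x + 459/2
order-3 term: 54
the series for exp(3(∇ ∘ θ ∘ ∇ + Δ)) f terminates at order 3
exp(3(∇ ∘ θ ∘ ∇ + Δ)) f = 2x^3 + (39/2)x^2 + (603/4)x + 961/4

the result is g(x) = 2x^3 + (39/2)x^2 + (603/4)x + 961/4


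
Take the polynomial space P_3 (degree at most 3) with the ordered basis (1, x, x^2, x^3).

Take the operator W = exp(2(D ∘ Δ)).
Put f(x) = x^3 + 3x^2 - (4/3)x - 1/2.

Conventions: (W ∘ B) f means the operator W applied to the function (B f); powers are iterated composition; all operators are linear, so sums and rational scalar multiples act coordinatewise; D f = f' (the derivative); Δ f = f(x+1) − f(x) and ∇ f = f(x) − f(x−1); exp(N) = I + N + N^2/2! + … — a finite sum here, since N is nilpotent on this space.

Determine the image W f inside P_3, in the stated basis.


order-1 term: 12x + 18
the series for exp(2(D ∘ Δ)) f terminates at order 1
exp(2(D ∘ Δ)) f = x^3 + 3x^2 + (32/3)x + 35/2

the image equals g(x) = x^3 + 3x^2 + (32/3)x + 35/2


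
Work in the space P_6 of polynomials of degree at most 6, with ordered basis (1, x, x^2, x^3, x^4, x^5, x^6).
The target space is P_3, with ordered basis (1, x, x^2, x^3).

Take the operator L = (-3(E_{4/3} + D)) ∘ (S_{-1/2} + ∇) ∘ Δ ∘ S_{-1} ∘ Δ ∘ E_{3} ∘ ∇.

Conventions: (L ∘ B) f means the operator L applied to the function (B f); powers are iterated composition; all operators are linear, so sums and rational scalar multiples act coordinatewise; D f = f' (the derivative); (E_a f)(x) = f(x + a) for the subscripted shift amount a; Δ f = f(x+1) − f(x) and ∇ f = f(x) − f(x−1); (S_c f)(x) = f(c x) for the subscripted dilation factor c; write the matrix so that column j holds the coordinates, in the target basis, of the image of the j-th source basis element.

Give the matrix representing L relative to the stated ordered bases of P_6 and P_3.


the matrix is [[0, 0, 0, 18, 192, 2060, 56750/3]; [0, 0, 0, 0, 36, 1020, 8340]; [0, 0, 0, 0, 0, 45, -90]; [0, 0, 0, 0, 0, 0, 45]] (rows listed top to bottom)

image of 1: 0
image of x: 0
image of x^2: 0
image of x^3: 18
image of x^4: 36x + 192
image of x^5: 45x^2 + 1020x + 2060
image of x^6: 45x^3 - 90x^2 + 8340x + 56750/3
each image's coordinates form column j of the matrix


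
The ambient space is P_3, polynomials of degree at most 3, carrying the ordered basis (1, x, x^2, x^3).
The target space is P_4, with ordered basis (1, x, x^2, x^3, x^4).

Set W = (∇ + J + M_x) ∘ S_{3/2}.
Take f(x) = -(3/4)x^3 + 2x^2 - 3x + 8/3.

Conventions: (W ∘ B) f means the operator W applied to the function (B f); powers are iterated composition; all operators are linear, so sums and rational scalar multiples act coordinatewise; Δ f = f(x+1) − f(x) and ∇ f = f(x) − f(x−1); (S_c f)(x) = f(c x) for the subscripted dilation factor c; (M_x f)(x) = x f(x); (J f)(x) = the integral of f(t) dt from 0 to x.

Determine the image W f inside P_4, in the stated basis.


the image equals g(x) = -(405/128)x^4 + 6x^3 - (459/32)x^2 + (2105/96)x - 369/32

S_{3/2} f = -(81/32)x^3 + (9/2)x^2 - (9/2)x + 8/3
∇ S_{3/2} f = -(243/32)x^2 + (531/32)x - 369/32
J S_{3/2} f = -(81/128)x^4 + (3/2)x^3 - (9/4)x^2 + (8/3)x
M_x S_{3/2} f = -(81/32)x^4 + (9/2)x^3 - (9/2)x^2 + (8/3)x
(∇ + J + M_x) S_{3/2} f = -(405/128)x^4 + 6x^3 - (459/32)x^2 + (2105/96)x - 369/32


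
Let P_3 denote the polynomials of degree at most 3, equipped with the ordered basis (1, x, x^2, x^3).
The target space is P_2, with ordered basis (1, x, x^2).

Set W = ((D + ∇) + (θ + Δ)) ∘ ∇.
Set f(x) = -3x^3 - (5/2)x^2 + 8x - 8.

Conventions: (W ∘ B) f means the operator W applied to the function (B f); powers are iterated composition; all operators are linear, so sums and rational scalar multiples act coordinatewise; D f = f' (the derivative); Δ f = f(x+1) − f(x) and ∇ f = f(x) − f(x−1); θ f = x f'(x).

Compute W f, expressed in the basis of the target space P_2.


the result is g(x) = -18x^2 - 50x + 12

∇ f = -9x^2 + 4x + 15/2
D ∇ f = -18x + 4
∇ ∇ f = -18x + 13
(D + ∇) ∇ f = -36x + 17
θ ∇ f = -18x^2 + 4x
Δ ∇ f = -18x - 5
(θ + Δ) ∇ f = -18x^2 - 14x - 5
((D + ∇) + (θ + Δ)) ∇ f = -18x^2 - 50x + 12


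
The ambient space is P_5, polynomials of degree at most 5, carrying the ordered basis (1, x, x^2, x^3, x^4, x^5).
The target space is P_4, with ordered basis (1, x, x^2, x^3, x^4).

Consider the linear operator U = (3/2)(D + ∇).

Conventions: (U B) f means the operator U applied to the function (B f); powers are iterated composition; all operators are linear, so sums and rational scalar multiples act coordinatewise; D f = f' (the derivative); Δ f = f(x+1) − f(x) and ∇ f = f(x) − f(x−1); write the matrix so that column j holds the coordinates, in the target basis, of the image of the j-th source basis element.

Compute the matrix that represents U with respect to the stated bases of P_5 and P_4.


the matrix is [[0, 3, -3/2, 3/2, -3/2, 3/2]; [0, 0, 6, -9/2, 6, -15/2]; [0, 0, 0, 9, -9, 15]; [0, 0, 0, 0, 12, -15]; [0, 0, 0, 0, 0, 15]] (rows listed top to bottom)

image of 1: 0
image of x: 3
image of x^2: 6x - 3/2
image of x^3: 9x^2 - (9/2)x + 3/2
image of x^4: 12x^3 - 9x^2 + 6x - 3/2
image of x^5: 15x^4 - 15x^3 + 15x^2 - (15/2)x + 3/2
each image's coordinates form column j of the matrix


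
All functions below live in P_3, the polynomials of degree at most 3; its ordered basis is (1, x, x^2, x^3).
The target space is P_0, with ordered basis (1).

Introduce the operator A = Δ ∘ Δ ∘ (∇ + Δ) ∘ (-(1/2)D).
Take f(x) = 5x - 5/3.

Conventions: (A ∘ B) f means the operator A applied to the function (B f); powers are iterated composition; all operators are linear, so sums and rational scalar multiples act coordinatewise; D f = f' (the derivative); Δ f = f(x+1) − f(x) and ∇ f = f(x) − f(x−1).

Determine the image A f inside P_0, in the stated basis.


D f = 5
(-(1/2)D) f = -5/2
∇ (-(1/2)D) f = 0
Δ (-(1/2)D) f = 0
(∇ + Δ) (-(1/2)D) f = 0
Δ (∇ + Δ) (-(1/2)D) f = 0
Δ (Δ ∘ (∇ + Δ)) (-(1/2)D) f = 0

the result is g(x) = 0


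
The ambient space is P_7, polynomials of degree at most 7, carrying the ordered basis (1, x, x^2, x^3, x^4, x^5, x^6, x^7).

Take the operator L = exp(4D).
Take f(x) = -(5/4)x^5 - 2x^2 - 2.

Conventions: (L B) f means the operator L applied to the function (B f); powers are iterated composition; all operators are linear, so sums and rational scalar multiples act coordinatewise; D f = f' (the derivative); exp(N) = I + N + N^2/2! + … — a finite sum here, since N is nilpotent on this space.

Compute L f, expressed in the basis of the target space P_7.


the result is g(x) = -(5/4)x^5 - 25x^4 - 200x^3 - 802x^2 - 1616x - 1314

order-1 term: -25x^4 - 16x
order-2 term: -200x^3 - 32
order-3 term: -800x^2
order-4 term: -1600x
order-5 term: -1280
the series for exp(4D) f terminates at order 5
exp(4D) f = -(5/4)x^5 - 25x^4 - 200x^3 - 802x^2 - 1616x - 1314


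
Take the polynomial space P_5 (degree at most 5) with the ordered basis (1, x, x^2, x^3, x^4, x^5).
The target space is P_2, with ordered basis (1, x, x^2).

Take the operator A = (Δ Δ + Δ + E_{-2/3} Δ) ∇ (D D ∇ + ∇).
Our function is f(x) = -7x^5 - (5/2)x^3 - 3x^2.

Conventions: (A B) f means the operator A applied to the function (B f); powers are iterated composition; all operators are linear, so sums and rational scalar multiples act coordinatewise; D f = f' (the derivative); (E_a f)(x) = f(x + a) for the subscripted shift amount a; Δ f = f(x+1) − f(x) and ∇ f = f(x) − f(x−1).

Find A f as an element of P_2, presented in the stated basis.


the result is g(x) = -840x^2 + 560x - 7790/3

∇ f = -35x^4 + 70x^3 - (155/2)x^2 + (73/2)x - 13/2
D ∇ f = -140x^3 + 210x^2 - 155x + 73/2
D D ∇ f = -420x^2 + 420x - 155
∇ f = -35x^4 + 70x^3 - (155/2)x^2 + (73/2)x - 13/2
(D D ∇ + ∇) f = -35x^4 + 70x^3 - (995/2)x^2 + (913/2)x - 323/2
∇ (D D ∇ + ∇) f = -140x^3 + 420x^2 - 1345x + 1059
Δ ∇ (D D ∇ + ∇) f = -420x^2 + 420x - 1065
Δ Δ ∇ (D D ∇ + ∇) f = -840x
Δ ∇ (D D ∇ + ∇) f = -420x^2 + 420x - 1065
Δ ∇ (D D ∇ + ∇) f = -420x^2 + 420x - 1065
E_{-2/3} Δ ∇ (D D ∇ + ∇) f = -420x^2 + 980x - 4595/3
(Δ Δ + Δ + E_{-2/3} Δ) ∇ (D D ∇ + ∇) f = -840x^2 + 560x - 7790/3


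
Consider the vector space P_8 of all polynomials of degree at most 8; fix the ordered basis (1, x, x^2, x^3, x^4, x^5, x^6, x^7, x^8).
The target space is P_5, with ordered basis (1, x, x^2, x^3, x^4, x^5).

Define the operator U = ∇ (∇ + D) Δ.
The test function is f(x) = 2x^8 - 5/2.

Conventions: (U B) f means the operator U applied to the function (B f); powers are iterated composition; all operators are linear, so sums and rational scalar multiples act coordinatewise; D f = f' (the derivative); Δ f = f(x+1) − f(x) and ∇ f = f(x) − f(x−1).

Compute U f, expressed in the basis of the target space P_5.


g(x) = 1344x^5 - 1680x^4 + 4480x^3 - 3360x^2 + 2240x - 504

Δ f = 16x^7 + 56x^6 + 112x^5 + 140x^4 + 112x^3 + 56x^2 + 16x + 2
∇ Δ f = 112x^6 + 280x^4 + 112x^2 + 4
D Δ f = 112x^6 + 336x^5 + 560x^4 + 560x^3 + 336x^2 + 112x + 16
(∇ + D) Δ f = 224x^6 + 336x^5 + 840x^4 + 560x^3 + 448x^2 + 112x + 20
∇ (∇ + D) Δ f = 1344x^5 - 1680x^4 + 4480x^3 - 3360x^2 + 2240x - 504


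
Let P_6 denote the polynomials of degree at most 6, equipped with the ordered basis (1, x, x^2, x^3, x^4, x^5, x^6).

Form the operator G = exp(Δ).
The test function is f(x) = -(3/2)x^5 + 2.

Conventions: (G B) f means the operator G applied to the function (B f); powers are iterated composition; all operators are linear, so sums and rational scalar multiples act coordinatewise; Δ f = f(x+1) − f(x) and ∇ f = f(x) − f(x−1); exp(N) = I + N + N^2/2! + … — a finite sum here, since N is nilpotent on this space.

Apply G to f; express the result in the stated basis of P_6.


the image equals g(x) = -(3/2)x^5 - (15/2)x^4 - 30x^3 - 75x^2 - (225/2)x - 76

order-1 term: -(15/2)x^4 - 15x^3 - 15x^2 - (15/2)x - 3/2
order-2 term: -15x^3 - 45x^2 - (105/2)x - 45/2
order-3 term: -15x^2 - 45x - 75/2
order-4 term: -(15/2)x - 15
order-5 term: -3/2
the series for exp(Δ) f terminates at order 5
exp(Δ) f = -(3/2)x^5 - (15/2)x^4 - 30x^3 - 75x^2 - (225/2)x - 76


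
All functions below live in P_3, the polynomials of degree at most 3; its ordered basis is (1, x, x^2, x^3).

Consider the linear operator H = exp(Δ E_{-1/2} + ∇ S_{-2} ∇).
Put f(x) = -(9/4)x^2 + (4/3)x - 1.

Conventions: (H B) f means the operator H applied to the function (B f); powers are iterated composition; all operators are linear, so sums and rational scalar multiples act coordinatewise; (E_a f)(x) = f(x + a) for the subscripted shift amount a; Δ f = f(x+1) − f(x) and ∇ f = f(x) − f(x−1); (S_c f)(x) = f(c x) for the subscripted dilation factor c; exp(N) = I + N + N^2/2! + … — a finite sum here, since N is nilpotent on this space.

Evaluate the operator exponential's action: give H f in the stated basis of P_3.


order-1 term: -(9/2)x + 31/3
order-2 term: -9/4
the series for exp(Δ E_{-1/2} + ∇ S_{-2} ∇) f terminates at order 2
exp(Δ E_{-1/2} + ∇ S_{-2} ∇) f = -(9/4)x^2 - (19/6)x + 85/12

the result is g(x) = -(9/4)x^2 - (19/6)x + 85/12


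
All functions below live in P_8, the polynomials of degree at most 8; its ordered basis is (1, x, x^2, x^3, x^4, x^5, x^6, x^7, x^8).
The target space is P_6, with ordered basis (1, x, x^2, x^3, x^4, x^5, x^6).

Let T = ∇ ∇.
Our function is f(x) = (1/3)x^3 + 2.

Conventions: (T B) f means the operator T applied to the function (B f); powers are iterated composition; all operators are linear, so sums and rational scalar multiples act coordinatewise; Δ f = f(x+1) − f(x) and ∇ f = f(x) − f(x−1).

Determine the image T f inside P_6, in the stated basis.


g(x) = 2x - 2

∇ f = x^2 - x + 1/3
∇ ∇ f = 2x - 2


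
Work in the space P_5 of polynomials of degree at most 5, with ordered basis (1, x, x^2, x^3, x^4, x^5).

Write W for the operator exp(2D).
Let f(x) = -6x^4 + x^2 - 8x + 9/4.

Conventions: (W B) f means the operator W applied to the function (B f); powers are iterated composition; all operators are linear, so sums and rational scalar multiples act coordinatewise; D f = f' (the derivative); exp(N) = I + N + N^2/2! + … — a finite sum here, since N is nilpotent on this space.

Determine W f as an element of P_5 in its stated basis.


the result is g(x) = -6x^4 - 48x^3 - 143x^2 - 196x - 423/4

order-1 term: -48x^3 + 4x - 16
order-2 term: -144x^2 + 4
order-3 term: -192x
order-4 term: -96
the series for exp(2D) f terminates at order 4
exp(2D) f = -6x^4 - 48x^3 - 143x^2 - 196x - 423/4


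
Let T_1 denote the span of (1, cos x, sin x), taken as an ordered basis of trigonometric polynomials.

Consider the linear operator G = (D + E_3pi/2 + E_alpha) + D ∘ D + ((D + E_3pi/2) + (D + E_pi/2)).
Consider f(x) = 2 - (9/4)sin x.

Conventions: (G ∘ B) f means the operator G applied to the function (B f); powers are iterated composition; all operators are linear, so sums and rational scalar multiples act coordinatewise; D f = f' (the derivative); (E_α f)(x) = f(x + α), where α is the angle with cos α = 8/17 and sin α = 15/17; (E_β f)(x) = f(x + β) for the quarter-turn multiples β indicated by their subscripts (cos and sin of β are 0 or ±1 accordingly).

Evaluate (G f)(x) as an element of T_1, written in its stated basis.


the result is g(x) = 8 - (441/68)cos x + (81/68)sin x

D f = -(9/4)cos x
E_3pi/2 f = 2 + (9/4)cos x
E_alpha f = 2 - (135/68)cos x - (18/17)sin x
(D + E_3pi/2 + E_alpha) f = 4 - (135/68)cos x - (18/17)sin x
D f = -(9/4)cos x
D D f = (9/4)sin x
D f = -(9/4)cos x
E_3pi/2 f = 2 + (9/4)cos x
(D + E_3pi/2) f = 2
D f = -(9/4)cos x
E_pi/2 f = 2 - (9/4)cos x
(D + E_pi/2) f = 2 - (9/2)cos x
((D + E_3pi/2) + (D + E_pi/2)) f = 4 - (9/2)cos x
((D + E_3pi/2 + E_alpha) + D ∘ D + ((D + E_3pi/2) + (D + E_pi/2))) f = 8 - (441/68)cos x + (81/68)sin x


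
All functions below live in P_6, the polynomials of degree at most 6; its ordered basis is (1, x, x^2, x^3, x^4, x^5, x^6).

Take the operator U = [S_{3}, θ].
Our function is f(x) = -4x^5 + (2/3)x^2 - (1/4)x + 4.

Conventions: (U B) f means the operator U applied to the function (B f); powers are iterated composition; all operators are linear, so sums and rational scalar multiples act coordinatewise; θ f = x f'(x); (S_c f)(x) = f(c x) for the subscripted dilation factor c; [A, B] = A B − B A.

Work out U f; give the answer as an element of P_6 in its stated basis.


the image equals g(x) = 0

θ f = -20x^5 + (4/3)x^2 - (1/4)x
S_{3} θ f = -4860x^5 + 12x^2 - (3/4)x
S_{3} f = -972x^5 + 6x^2 - (3/4)x + 4
θ S_{3} f = -4860x^5 + 12x^2 - (3/4)x
[S_{3}, θ] f = 0


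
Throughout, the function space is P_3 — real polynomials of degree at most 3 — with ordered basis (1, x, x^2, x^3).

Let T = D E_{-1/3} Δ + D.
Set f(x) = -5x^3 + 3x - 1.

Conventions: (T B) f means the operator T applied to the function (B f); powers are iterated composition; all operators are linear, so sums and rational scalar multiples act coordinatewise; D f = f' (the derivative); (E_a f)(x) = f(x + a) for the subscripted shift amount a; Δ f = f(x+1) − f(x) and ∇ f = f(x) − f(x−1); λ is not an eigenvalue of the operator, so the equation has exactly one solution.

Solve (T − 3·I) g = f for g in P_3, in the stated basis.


write g with unknown coordinates in the stated basis and equate coefficients in (T − 3·I) g = f
solving from the highest basis element down gives g = (5/3)x^3 + (5/3)x^2 + (31/9)x + 85/27
check: T g = 5x^2 + (40/3)x + 76/9
so T g − 3·g = -5x^3 + 3x - 1 = f ✓

the result is g(x) = (5/3)x^3 + (5/3)x^2 + (31/9)x + 85/27


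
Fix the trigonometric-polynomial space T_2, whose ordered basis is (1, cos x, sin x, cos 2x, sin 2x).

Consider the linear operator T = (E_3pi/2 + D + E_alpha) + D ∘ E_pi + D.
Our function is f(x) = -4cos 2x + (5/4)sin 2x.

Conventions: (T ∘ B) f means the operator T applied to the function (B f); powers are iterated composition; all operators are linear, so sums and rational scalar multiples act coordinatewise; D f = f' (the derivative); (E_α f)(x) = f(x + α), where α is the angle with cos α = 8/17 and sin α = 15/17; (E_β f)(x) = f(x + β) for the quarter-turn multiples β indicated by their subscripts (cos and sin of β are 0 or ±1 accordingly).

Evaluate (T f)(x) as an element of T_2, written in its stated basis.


the image equals g(x) = (8535/578)cos 2x + (14667/578)sin 2x

E_3pi/2 f = 4cos 2x - (5/4)sin 2x
D f = (5/2)cos 2x + 8sin 2x
E_alpha f = (944/289)cos 2x + (3035/1156)sin 2x
(E_3pi/2 + D + E_alpha) f = (5645/578)cos 2x + (5419/578)sin 2x
E_pi f = -4cos 2x + (5/4)sin 2x
D E_pi f = (5/2)cos 2x + 8sin 2x
D f = (5/2)cos 2x + 8sin 2x
((E_3pi/2 + D + E_alpha) + D ∘ E_pi + D) f = (8535/578)cos 2x + (14667/578)sin 2x


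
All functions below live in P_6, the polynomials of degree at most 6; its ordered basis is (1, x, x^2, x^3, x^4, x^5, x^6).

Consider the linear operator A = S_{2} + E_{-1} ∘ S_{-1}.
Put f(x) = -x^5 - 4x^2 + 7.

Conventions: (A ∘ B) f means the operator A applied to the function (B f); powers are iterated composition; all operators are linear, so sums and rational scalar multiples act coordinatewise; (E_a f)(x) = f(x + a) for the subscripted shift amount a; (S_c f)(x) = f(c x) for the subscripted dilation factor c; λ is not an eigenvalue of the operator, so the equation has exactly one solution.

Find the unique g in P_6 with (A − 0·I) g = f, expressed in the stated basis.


the result is g(x) = -(1/31)x^5 + (5/527)x^4 - (150/3689)x^3 - (13326/18445)x^2 - (31177/18445)x + 87394/18445

write g with unknown coordinates in the stated basis and equate coefficients in (A − 0·I) g = f
solving from the highest basis element down gives g = -(1/31)x^5 + (5/527)x^4 - (150/3689)x^3 - (13326/18445)x^2 - (31177/18445)x + 87394/18445
check: A g = -x^5 - 4x^2 + 7
so A g − 0·g = -x^5 - 4x^2 + 7 = f ✓


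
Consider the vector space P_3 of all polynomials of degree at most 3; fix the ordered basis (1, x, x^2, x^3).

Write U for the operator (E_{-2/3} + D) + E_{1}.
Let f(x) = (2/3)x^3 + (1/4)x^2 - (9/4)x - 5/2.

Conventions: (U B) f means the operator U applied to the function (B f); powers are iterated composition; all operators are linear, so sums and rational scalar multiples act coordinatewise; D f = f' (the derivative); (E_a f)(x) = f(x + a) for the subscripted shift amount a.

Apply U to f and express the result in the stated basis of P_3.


E_{-2/3} f = (2/3)x^3 - (13/12)x^2 - (61/36)x - 88/81
D f = 2x^2 + (1/2)x - 9/4
(E_{-2/3} + D) f = (2/3)x^3 + (11/12)x^2 - (43/36)x - 1081/324
E_{1} f = (2/3)x^3 + (9/4)x^2 + (1/4)x - 23/6
((E_{-2/3} + D) + E_{1}) f = (4/3)x^3 + (19/6)x^2 - (17/18)x - 2323/324

g(x) = (4/3)x^3 + (19/6)x^2 - (17/18)x - 2323/324


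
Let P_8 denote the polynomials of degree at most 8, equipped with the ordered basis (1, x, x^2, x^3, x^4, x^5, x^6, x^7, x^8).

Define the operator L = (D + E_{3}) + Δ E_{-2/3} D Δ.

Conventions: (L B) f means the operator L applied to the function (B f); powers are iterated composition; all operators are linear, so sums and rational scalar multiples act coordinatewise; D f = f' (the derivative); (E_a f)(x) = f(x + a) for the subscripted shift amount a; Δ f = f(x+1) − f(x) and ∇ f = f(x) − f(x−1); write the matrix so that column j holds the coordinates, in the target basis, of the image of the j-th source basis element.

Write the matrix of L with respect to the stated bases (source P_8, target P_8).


image of 1: 1
image of x: x + 4
image of x^2: x^2 + 8x + 9
image of x^3: x^3 + 12x^2 + 27x + 33
image of x^4: x^4 + 16x^3 + 54x^2 + 132x + 89
image of x^5: x^5 + 20x^4 + 90x^3 + 330x^2 + 445x + 779/3
image of x^6: x^6 + 24x^5 + 135x^4 + 660x^3 + 1335x^2 + 1558x + 6781/9
image of x^7: x^7 + 28x^6 + 189x^5 + 1155x^4 + 3115x^3 + 5453x^2 + (47467/9)x + 60127/27
image of x^8: x^8 + 32x^7 + 252x^6 + 1848x^5 + 6230x^4 + (43624/3)x^3 + (189868/9)x^2 + (481016/27)x + 536257/81
each image's coordinates form column j of the matrix

the matrix is [[1, 4, 9, 33, 89, 779/3, 6781/9, 60127/27, 536257/81]; [0, 1, 8, 27, 132, 445, 1558, 47467/9, 481016/27]; [0, 0, 1, 12, 54, 330, 1335, 5453, 189868/9]; [0, 0, 0, 1, 16, 90, 660, 3115, 43624/3]; [0, 0, 0, 0, 1, 20, 135, 1155, 6230]; [0, 0, 0, 0, 0, 1, 24, 189, 1848]; [0, 0, 0, 0, 0, 0, 1, 28, 252]; [0, 0, 0, 0, 0, 0, 0, 1, 32]; [0, 0, 0, 0, 0, 0, 0, 0, 1]] (rows listed top to bottom)


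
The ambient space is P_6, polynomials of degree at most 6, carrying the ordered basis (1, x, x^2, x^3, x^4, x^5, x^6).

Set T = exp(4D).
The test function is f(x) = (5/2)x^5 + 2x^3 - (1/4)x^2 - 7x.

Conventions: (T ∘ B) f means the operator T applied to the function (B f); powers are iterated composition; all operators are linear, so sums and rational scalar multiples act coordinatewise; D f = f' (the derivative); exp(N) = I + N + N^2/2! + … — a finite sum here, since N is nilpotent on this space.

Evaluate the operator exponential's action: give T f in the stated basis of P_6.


order-1 term: 50x^4 + 24x^2 - 2x - 28
order-2 term: 400x^3 + 96x - 4
order-3 term: 1600x^2 + 128
order-4 term: 3200x
order-5 term: 2560
the series for exp(4D) f terminates at order 5
exp(4D) f = (5/2)x^5 + 50x^4 + 402x^3 + (6495/4)x^2 + 3287x + 2656

the image equals g(x) = (5/2)x^5 + 50x^4 + 402x^3 + (6495/4)x^2 + 3287x + 2656


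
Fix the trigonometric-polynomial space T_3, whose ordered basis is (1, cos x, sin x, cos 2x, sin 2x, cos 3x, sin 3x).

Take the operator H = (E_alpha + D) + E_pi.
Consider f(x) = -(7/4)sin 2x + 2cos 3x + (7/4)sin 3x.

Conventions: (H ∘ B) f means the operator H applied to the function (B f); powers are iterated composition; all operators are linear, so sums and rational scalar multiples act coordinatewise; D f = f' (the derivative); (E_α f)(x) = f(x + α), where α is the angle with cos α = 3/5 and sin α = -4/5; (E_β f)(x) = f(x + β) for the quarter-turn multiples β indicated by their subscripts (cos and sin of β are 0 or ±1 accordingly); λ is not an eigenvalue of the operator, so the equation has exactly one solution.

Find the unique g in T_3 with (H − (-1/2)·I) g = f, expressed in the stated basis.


the image equals g(x) = (182/257)cos 2x - (427/514)sin 2x - (3753/4537)cos 3x + (2783/9074)sin 3x

write g with unknown coordinates in the stated basis and equate coefficients in (H − (-1/2)·I) g = f
solving from the highest basis element down gives g = (182/257)cos 2x - (427/514)sin 2x - (3753/4537)cos 3x + (2783/9074)sin 3x
check: H g = -(91/257)cos 2x - (343/257)sin 2x + (21901/9074)cos 3x + (7244/4537)sin 3x
so H g − (-1/2)·g = -(7/4)sin 2x + 2cos 3x + (7/4)sin 3x = f ✓


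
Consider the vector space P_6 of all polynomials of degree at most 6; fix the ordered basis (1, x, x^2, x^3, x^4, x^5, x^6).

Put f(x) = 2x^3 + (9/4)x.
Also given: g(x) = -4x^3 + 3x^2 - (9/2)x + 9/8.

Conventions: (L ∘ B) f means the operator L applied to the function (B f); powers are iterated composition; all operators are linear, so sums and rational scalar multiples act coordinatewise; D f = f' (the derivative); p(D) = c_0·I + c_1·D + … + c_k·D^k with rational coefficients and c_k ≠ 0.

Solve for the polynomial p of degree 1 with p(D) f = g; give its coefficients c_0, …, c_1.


c_0 = -2, c_1 = 1/2

D^0 f = 2x^3 + (9/4)x
D^1 f = 6x^2 + 9/4
matching coefficients of g against c_0 f + c_1 Df + … from the top degree down determines the c_i
solution: c_0 = -2, c_1 = 1/2


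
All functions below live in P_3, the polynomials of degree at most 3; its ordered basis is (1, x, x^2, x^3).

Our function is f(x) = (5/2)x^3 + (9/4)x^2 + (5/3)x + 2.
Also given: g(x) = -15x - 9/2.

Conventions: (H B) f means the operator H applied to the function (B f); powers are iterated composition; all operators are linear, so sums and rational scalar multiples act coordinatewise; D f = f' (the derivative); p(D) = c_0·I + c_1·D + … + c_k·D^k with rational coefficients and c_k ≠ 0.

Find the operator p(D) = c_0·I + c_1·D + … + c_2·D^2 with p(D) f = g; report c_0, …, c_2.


p(D) = -D^2, i.e. c_0 = 0, c_1 = 0, c_2 = -1

D^0 f = (5/2)x^3 + (9/4)x^2 + (5/3)x + 2
D^1 f = (15/2)x^2 + (9/2)x + 5/3
D^2 f = 15x + 9/2
matching coefficients of g against c_0 f + c_1 Df + … from the top degree down determines the c_i
solution: c_0 = 0, c_1 = 0, c_2 = -1


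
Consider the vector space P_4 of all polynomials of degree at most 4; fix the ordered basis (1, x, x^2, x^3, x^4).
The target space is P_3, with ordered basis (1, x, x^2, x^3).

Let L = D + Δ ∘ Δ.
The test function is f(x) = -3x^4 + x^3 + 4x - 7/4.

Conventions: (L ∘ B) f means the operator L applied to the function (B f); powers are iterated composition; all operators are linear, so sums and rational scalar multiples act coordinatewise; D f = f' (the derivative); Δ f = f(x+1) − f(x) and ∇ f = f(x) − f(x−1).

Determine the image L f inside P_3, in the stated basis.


g(x) = -12x^3 - 33x^2 - 66x - 32

D f = -12x^3 + 3x^2 + 4
Δ f = -12x^3 - 15x^2 - 9x + 2
Δ Δ f = -36x^2 - 66x - 36
(D + Δ ∘ Δ) f = -12x^3 - 33x^2 - 66x - 32


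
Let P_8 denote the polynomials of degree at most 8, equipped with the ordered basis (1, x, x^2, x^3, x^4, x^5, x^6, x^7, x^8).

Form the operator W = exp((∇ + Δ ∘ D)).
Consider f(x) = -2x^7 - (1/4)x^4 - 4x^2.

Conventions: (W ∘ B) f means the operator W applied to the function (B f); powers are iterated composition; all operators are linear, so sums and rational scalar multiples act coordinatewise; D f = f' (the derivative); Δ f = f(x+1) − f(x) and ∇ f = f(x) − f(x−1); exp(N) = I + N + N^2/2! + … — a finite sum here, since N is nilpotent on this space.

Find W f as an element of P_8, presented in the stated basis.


order-1 term: -14x^6 - 42x^5 - 280x^4 - 211x^3 - (507/2)x^2 - 82x - 83/4
order-2 term: -42x^5 - 210x^4 - 1330x^3 - (4623/2)x^2 - 3377x - 4683/4
order-3 term: -70x^4 - 420x^3 - 2310x^2 - 4201x - 7927/2
order-4 term: -70x^3 - 420x^2 - 1750x - 8401/4
order-5 term: -42x^2 - 210x - 490
order-6 term: -14x - 42
order-7 term: -2
the series for exp((∇ + Δ ∘ D)) f terminates at order 7
exp((∇ + Δ ∘ D)) f = -2x^7 - 14x^6 - 84x^5 - (2241/4)x^4 - 2031x^3 - 5341x^2 - 9634x - 31157/4

the result is g(x) = -2x^7 - 14x^6 - 84x^5 - (2241/4)x^4 - 2031x^3 - 5341x^2 - 9634x - 31157/4


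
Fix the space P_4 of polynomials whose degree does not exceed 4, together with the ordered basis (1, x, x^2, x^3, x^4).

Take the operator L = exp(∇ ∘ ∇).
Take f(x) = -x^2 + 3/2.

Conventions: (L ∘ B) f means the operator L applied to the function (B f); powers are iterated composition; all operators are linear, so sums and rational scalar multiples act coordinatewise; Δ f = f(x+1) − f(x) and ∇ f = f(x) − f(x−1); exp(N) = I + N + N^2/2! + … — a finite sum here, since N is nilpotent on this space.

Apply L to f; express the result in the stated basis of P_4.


g(x) = -x^2 - 1/2

order-1 term: -2
the series for exp(∇ ∘ ∇) f terminates at order 1
exp(∇ ∘ ∇) f = -x^2 - 1/2


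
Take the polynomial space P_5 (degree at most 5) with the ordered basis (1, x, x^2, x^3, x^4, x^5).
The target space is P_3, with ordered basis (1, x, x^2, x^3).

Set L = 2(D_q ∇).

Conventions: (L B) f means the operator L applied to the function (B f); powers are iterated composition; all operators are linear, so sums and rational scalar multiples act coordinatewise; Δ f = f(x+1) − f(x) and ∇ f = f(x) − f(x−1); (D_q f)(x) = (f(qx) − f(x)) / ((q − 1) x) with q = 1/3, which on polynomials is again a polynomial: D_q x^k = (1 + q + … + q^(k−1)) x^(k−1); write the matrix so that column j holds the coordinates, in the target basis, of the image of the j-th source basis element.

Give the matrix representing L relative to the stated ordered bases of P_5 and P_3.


the matrix is [[0, 0, 4, -6, 8, -10]; [0, 0, 0, 8, -16, 80/3]; [0, 0, 0, 0, 104/9, -260/9]; [0, 0, 0, 0, 0, 400/27]] (rows listed top to bottom)

image of 1: 0
image of x: 0
image of x^2: 4
image of x^3: 8x - 6
image of x^4: (104/9)x^2 - 16x + 8
image of x^5: (400/27)x^3 - (260/9)x^2 + (80/3)x - 10
each image's coordinates form column j of the matrix


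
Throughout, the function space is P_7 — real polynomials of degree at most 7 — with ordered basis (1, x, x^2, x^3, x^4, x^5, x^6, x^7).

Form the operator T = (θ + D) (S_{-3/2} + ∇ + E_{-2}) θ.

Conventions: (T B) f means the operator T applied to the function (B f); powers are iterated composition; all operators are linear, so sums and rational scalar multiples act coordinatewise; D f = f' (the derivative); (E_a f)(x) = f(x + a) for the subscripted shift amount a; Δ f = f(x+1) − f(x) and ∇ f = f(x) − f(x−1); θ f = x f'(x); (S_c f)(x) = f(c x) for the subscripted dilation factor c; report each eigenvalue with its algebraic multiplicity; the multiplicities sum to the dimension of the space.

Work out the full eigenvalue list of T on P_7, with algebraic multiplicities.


image of 1: 0
image of x: -(1/2)x - 1/2
image of x^2: 13x^2 + 9x - 4
image of x^3: -(171/8)x^3 - (315/8)x^2 + 9x + 27
image of x^4: 97x^4 + 49x^3 + 96x^2 + 32x - 112
image of x^5: -(5275/32)x^5 - (8475/32)x^4 + 350x^3 - 250x^2 - 325x + 375
image of x^6: (7137/16)x^6 + (4257/16)x^5 + 900x^4 - 1440x^3 + 180x^2 + 1584x - 1116
image of x^7: -(100891/128)x^7 - (138523/128)x^6 + 1911x^5 - 4655x^4 + 4165x^3 + 1911x^2 - 6027x + 3087
the matrix is upper triangular; its diagonal is (0, -1/2, 13, -171/8, 97, -5275/32, 7137/16, -100891/128)
for a triangular matrix the eigenvalues are the diagonal entries, with algebraic multiplicity their repetition count

λ = -100891/128 (multiplicity 1), λ = -5275/32 (multiplicity 1), λ = -171/8 (multiplicity 1), λ = -1/2 (multiplicity 1), λ = 0 (multiplicity 1), λ = 13 (multiplicity 1), λ = 97 (multiplicity 1), λ = 7137/16 (multiplicity 1)


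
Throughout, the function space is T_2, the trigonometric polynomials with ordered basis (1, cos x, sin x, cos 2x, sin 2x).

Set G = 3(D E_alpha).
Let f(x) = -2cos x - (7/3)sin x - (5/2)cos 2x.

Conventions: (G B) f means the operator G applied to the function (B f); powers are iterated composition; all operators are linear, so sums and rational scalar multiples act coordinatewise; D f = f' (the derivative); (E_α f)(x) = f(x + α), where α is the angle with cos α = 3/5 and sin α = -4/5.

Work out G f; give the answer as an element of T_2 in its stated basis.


E_alpha f = (2/3)cos x - 3sin x + (7/10)cos 2x - (12/5)sin 2x
D E_alpha f = -3cos x - (2/3)sin x - (24/5)cos 2x - (7/5)sin 2x
(3(D E_alpha)) f = -9cos x - 2sin x - (72/5)cos 2x - (21/5)sin 2x

the image equals g(x) = -9cos x - 2sin x - (72/5)cos 2x - (21/5)sin 2x


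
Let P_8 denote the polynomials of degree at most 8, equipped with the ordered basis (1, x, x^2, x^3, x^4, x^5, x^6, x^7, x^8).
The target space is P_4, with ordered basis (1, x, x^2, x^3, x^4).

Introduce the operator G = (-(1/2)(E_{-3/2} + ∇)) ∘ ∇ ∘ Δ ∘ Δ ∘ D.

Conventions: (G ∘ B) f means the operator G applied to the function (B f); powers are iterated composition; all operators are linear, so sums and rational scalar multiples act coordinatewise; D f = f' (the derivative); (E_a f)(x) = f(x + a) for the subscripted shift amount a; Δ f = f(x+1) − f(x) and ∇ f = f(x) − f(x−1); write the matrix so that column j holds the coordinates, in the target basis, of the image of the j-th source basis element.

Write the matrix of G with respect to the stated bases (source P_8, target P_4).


the matrix is [[0, 0, 0, 0, -12, 0, -225, 315, -4473/2]; [0, 0, 0, 0, 0, -60, 0, -1575, 2520]; [0, 0, 0, 0, 0, 0, -180, 0, -6300]; [0, 0, 0, 0, 0, 0, 0, -420, 0]; [0, 0, 0, 0, 0, 0, 0, 0, -840]] (rows listed top to bottom)

image of 1: 0
image of x: 0
image of x^2: 0
image of x^3: 0
image of x^4: -12
image of x^5: -60x
image of x^6: -180x^2 - 225
image of x^7: -420x^3 - 1575x + 315
image of x^8: -840x^4 - 6300x^2 + 2520x - 4473/2
each image's coordinates form column j of the matrix


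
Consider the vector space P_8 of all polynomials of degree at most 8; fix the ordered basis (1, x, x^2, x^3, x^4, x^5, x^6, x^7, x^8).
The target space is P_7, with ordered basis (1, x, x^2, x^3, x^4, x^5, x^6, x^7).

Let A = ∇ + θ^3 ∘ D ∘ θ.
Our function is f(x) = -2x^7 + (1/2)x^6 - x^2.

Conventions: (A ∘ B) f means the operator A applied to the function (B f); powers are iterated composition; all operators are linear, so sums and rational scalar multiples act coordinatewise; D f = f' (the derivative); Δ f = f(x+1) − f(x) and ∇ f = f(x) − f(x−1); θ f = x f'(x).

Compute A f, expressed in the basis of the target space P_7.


∇ f = -14x^6 + 45x^5 - (155/2)x^4 + 80x^3 - (99/2)x^2 + 15x - 3/2
θ f = -14x^7 + 3x^6 - 2x^2
D θ f = -98x^6 + 18x^5 - 4x
θ (D ∘ θ) f = -588x^6 + 90x^5 - 4x
θ θ (D ∘ θ) f = -3528x^6 + 450x^5 - 4x
θ θ θ (D ∘ θ) f = -21168x^6 + 2250x^5 - 4x
(∇ + θ^3 ∘ D ∘ θ) f = -21182x^6 + 2295x^5 - (155/2)x^4 + 80x^3 - (99/2)x^2 + 11x - 3/2

the image equals g(x) = -21182x^6 + 2295x^5 - (155/2)x^4 + 80x^3 - (99/2)x^2 + 11x - 3/2


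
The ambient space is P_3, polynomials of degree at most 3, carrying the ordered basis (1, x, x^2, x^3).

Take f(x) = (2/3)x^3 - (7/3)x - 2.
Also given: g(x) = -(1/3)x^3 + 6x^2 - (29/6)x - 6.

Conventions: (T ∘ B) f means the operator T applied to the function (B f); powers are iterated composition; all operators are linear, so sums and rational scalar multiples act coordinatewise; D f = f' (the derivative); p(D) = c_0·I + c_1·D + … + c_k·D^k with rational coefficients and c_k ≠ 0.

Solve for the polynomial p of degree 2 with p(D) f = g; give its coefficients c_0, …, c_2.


D^0 f = (2/3)x^3 - (7/3)x - 2
D^1 f = 2x^2 - 7/3
D^2 f = 4x
matching coefficients of g against c_0 f + c_1 Df + … from the top degree down determines the c_i
solution: c_0 = -1/2, c_1 = 3, c_2 = -3/2

p(D) = -(1/2)·I + 3·D − (3/2)·D^2, i.e. c_0 = -1/2, c_1 = 3, c_2 = -3/2


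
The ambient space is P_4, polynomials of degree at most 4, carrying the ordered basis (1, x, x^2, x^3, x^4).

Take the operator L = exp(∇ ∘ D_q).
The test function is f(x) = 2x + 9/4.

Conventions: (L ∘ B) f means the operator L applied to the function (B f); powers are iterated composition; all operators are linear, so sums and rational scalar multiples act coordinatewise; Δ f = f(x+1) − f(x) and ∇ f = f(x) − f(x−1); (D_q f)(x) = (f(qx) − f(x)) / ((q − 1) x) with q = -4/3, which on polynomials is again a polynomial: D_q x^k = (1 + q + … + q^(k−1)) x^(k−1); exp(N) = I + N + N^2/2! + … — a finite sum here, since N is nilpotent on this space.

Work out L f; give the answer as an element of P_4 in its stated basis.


the series for exp(∇ ∘ D_q) f terminates at order 0
exp(∇ ∘ D_q) f = 2x + 9/4

the result is g(x) = 2x + 9/4


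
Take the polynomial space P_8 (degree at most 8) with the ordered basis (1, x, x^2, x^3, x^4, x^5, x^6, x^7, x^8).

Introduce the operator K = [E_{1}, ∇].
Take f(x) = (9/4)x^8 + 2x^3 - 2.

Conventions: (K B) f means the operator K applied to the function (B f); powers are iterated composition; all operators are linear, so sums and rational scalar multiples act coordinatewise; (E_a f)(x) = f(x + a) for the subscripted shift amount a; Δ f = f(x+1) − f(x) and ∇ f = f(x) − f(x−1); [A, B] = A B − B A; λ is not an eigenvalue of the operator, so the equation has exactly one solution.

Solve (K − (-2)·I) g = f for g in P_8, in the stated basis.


write g with unknown coordinates in the stated basis and equate coefficients in (K − (-2)·I) g = f
solving from the highest basis element down gives g = (9/8)x^8 + x^3 - 1
check: K g = 0
so K g − (-2)·g = (9/4)x^8 + 2x^3 - 2 = f ✓

the image equals g(x) = (9/8)x^8 + x^3 - 1
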